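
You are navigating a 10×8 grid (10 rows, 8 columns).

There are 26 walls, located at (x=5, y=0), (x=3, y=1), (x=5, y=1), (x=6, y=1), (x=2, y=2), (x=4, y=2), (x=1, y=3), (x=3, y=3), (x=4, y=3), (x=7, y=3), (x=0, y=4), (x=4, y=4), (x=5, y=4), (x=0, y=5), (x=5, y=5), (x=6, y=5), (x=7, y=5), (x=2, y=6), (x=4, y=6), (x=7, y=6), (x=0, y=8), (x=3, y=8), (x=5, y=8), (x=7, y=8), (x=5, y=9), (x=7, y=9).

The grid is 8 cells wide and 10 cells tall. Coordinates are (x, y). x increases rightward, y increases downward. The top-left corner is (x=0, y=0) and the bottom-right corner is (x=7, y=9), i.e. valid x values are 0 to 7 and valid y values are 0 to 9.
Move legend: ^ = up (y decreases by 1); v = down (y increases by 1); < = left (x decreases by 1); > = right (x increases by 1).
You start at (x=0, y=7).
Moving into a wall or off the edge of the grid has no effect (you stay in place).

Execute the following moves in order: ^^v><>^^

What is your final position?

Start: (x=0, y=7)
  ^ (up): (x=0, y=7) -> (x=0, y=6)
  ^ (up): blocked, stay at (x=0, y=6)
  v (down): (x=0, y=6) -> (x=0, y=7)
  > (right): (x=0, y=7) -> (x=1, y=7)
  < (left): (x=1, y=7) -> (x=0, y=7)
  > (right): (x=0, y=7) -> (x=1, y=7)
  ^ (up): (x=1, y=7) -> (x=1, y=6)
  ^ (up): (x=1, y=6) -> (x=1, y=5)
Final: (x=1, y=5)

Answer: Final position: (x=1, y=5)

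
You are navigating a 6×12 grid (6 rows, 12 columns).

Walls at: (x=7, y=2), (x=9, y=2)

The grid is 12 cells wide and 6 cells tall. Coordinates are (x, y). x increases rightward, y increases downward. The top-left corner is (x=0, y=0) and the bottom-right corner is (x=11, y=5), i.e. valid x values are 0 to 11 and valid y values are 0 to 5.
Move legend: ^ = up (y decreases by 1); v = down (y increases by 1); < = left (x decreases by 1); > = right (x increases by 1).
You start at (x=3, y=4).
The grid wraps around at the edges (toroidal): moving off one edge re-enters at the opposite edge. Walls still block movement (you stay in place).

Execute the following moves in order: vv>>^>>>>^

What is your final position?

Start: (x=3, y=4)
  v (down): (x=3, y=4) -> (x=3, y=5)
  v (down): (x=3, y=5) -> (x=3, y=0)
  > (right): (x=3, y=0) -> (x=4, y=0)
  > (right): (x=4, y=0) -> (x=5, y=0)
  ^ (up): (x=5, y=0) -> (x=5, y=5)
  > (right): (x=5, y=5) -> (x=6, y=5)
  > (right): (x=6, y=5) -> (x=7, y=5)
  > (right): (x=7, y=5) -> (x=8, y=5)
  > (right): (x=8, y=5) -> (x=9, y=5)
  ^ (up): (x=9, y=5) -> (x=9, y=4)
Final: (x=9, y=4)

Answer: Final position: (x=9, y=4)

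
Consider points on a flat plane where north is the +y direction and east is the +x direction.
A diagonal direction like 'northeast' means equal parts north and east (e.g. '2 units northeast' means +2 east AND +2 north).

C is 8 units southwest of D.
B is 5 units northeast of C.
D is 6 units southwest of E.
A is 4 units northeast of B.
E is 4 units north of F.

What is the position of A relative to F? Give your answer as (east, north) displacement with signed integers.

Answer: A is at (east=-5, north=-1) relative to F.

Derivation:
Place F at the origin (east=0, north=0).
  E is 4 units north of F: delta (east=+0, north=+4); E at (east=0, north=4).
  D is 6 units southwest of E: delta (east=-6, north=-6); D at (east=-6, north=-2).
  C is 8 units southwest of D: delta (east=-8, north=-8); C at (east=-14, north=-10).
  B is 5 units northeast of C: delta (east=+5, north=+5); B at (east=-9, north=-5).
  A is 4 units northeast of B: delta (east=+4, north=+4); A at (east=-5, north=-1).
Therefore A relative to F: (east=-5, north=-1).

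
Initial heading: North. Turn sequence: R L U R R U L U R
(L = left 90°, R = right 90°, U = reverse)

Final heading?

Answer: Final heading: North

Derivation:
Start: North
  R (right (90° clockwise)) -> East
  L (left (90° counter-clockwise)) -> North
  U (U-turn (180°)) -> South
  R (right (90° clockwise)) -> West
  R (right (90° clockwise)) -> North
  U (U-turn (180°)) -> South
  L (left (90° counter-clockwise)) -> East
  U (U-turn (180°)) -> West
  R (right (90° clockwise)) -> North
Final: North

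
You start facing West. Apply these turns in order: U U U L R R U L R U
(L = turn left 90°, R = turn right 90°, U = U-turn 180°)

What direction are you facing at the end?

Start: West
  U (U-turn (180°)) -> East
  U (U-turn (180°)) -> West
  U (U-turn (180°)) -> East
  L (left (90° counter-clockwise)) -> North
  R (right (90° clockwise)) -> East
  R (right (90° clockwise)) -> South
  U (U-turn (180°)) -> North
  L (left (90° counter-clockwise)) -> West
  R (right (90° clockwise)) -> North
  U (U-turn (180°)) -> South
Final: South

Answer: Final heading: South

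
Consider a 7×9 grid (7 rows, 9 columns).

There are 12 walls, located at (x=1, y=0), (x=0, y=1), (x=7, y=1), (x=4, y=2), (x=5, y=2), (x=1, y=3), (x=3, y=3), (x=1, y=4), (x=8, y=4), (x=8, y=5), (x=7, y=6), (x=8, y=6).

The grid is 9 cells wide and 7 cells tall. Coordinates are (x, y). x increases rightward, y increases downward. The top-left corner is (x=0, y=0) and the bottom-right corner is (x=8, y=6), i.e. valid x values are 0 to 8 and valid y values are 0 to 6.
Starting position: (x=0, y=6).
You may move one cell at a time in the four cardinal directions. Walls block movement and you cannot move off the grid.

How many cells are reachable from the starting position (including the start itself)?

Answer: Reachable cells: 50

Derivation:
BFS flood-fill from (x=0, y=6):
  Distance 0: (x=0, y=6)
  Distance 1: (x=0, y=5), (x=1, y=6)
  Distance 2: (x=0, y=4), (x=1, y=5), (x=2, y=6)
  Distance 3: (x=0, y=3), (x=2, y=5), (x=3, y=6)
  Distance 4: (x=0, y=2), (x=2, y=4), (x=3, y=5), (x=4, y=6)
  Distance 5: (x=1, y=2), (x=2, y=3), (x=3, y=4), (x=4, y=5), (x=5, y=6)
  Distance 6: (x=1, y=1), (x=2, y=2), (x=4, y=4), (x=5, y=5), (x=6, y=6)
  Distance 7: (x=2, y=1), (x=3, y=2), (x=4, y=3), (x=5, y=4), (x=6, y=5)
  Distance 8: (x=2, y=0), (x=3, y=1), (x=5, y=3), (x=6, y=4), (x=7, y=5)
  Distance 9: (x=3, y=0), (x=4, y=1), (x=6, y=3), (x=7, y=4)
  Distance 10: (x=4, y=0), (x=5, y=1), (x=6, y=2), (x=7, y=3)
  Distance 11: (x=5, y=0), (x=6, y=1), (x=7, y=2), (x=8, y=3)
  Distance 12: (x=6, y=0), (x=8, y=2)
  Distance 13: (x=7, y=0), (x=8, y=1)
  Distance 14: (x=8, y=0)
Total reachable: 50 (grid has 51 open cells total)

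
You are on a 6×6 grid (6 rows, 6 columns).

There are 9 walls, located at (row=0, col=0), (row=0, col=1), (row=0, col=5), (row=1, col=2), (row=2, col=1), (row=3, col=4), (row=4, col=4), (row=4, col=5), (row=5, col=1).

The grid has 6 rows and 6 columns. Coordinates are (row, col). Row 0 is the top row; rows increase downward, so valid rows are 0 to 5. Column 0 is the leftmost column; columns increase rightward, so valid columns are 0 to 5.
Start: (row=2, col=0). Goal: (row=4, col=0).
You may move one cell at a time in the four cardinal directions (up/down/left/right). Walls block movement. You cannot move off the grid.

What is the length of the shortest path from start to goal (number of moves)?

BFS from (row=2, col=0) until reaching (row=4, col=0):
  Distance 0: (row=2, col=0)
  Distance 1: (row=1, col=0), (row=3, col=0)
  Distance 2: (row=1, col=1), (row=3, col=1), (row=4, col=0)  <- goal reached here
One shortest path (2 moves): (row=2, col=0) -> (row=3, col=0) -> (row=4, col=0)

Answer: Shortest path length: 2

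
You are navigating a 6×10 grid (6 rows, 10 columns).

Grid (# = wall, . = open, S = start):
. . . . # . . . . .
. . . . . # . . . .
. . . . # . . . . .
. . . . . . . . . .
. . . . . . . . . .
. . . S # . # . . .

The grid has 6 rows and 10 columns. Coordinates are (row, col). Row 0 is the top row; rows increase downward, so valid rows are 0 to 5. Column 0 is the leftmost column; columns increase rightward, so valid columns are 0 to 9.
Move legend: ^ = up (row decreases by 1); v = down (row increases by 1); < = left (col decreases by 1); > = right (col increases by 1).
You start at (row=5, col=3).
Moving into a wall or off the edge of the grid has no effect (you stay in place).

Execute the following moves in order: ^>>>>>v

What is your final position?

Answer: Final position: (row=5, col=8)

Derivation:
Start: (row=5, col=3)
  ^ (up): (row=5, col=3) -> (row=4, col=3)
  > (right): (row=4, col=3) -> (row=4, col=4)
  > (right): (row=4, col=4) -> (row=4, col=5)
  > (right): (row=4, col=5) -> (row=4, col=6)
  > (right): (row=4, col=6) -> (row=4, col=7)
  > (right): (row=4, col=7) -> (row=4, col=8)
  v (down): (row=4, col=8) -> (row=5, col=8)
Final: (row=5, col=8)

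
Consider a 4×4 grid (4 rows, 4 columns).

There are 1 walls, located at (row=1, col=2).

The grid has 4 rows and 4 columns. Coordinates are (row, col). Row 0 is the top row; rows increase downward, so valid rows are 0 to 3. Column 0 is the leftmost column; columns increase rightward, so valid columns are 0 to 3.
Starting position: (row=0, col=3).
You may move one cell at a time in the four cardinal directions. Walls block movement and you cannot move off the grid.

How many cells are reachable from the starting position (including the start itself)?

BFS flood-fill from (row=0, col=3):
  Distance 0: (row=0, col=3)
  Distance 1: (row=0, col=2), (row=1, col=3)
  Distance 2: (row=0, col=1), (row=2, col=3)
  Distance 3: (row=0, col=0), (row=1, col=1), (row=2, col=2), (row=3, col=3)
  Distance 4: (row=1, col=0), (row=2, col=1), (row=3, col=2)
  Distance 5: (row=2, col=0), (row=3, col=1)
  Distance 6: (row=3, col=0)
Total reachable: 15 (grid has 15 open cells total)

Answer: Reachable cells: 15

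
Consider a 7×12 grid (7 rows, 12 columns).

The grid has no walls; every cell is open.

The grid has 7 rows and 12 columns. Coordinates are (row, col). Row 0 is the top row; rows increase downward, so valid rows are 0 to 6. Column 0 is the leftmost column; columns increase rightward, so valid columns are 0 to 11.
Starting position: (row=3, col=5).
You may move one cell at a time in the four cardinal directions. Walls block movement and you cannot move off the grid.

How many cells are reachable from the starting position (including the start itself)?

BFS flood-fill from (row=3, col=5):
  Distance 0: (row=3, col=5)
  Distance 1: (row=2, col=5), (row=3, col=4), (row=3, col=6), (row=4, col=5)
  Distance 2: (row=1, col=5), (row=2, col=4), (row=2, col=6), (row=3, col=3), (row=3, col=7), (row=4, col=4), (row=4, col=6), (row=5, col=5)
  Distance 3: (row=0, col=5), (row=1, col=4), (row=1, col=6), (row=2, col=3), (row=2, col=7), (row=3, col=2), (row=3, col=8), (row=4, col=3), (row=4, col=7), (row=5, col=4), (row=5, col=6), (row=6, col=5)
  Distance 4: (row=0, col=4), (row=0, col=6), (row=1, col=3), (row=1, col=7), (row=2, col=2), (row=2, col=8), (row=3, col=1), (row=3, col=9), (row=4, col=2), (row=4, col=8), (row=5, col=3), (row=5, col=7), (row=6, col=4), (row=6, col=6)
  Distance 5: (row=0, col=3), (row=0, col=7), (row=1, col=2), (row=1, col=8), (row=2, col=1), (row=2, col=9), (row=3, col=0), (row=3, col=10), (row=4, col=1), (row=4, col=9), (row=5, col=2), (row=5, col=8), (row=6, col=3), (row=6, col=7)
  Distance 6: (row=0, col=2), (row=0, col=8), (row=1, col=1), (row=1, col=9), (row=2, col=0), (row=2, col=10), (row=3, col=11), (row=4, col=0), (row=4, col=10), (row=5, col=1), (row=5, col=9), (row=6, col=2), (row=6, col=8)
  Distance 7: (row=0, col=1), (row=0, col=9), (row=1, col=0), (row=1, col=10), (row=2, col=11), (row=4, col=11), (row=5, col=0), (row=5, col=10), (row=6, col=1), (row=6, col=9)
  Distance 8: (row=0, col=0), (row=0, col=10), (row=1, col=11), (row=5, col=11), (row=6, col=0), (row=6, col=10)
  Distance 9: (row=0, col=11), (row=6, col=11)
Total reachable: 84 (grid has 84 open cells total)

Answer: Reachable cells: 84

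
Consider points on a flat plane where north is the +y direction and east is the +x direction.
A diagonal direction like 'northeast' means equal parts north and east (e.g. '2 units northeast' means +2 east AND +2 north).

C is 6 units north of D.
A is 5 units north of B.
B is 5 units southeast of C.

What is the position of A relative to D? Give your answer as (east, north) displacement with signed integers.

Answer: A is at (east=5, north=6) relative to D.

Derivation:
Place D at the origin (east=0, north=0).
  C is 6 units north of D: delta (east=+0, north=+6); C at (east=0, north=6).
  B is 5 units southeast of C: delta (east=+5, north=-5); B at (east=5, north=1).
  A is 5 units north of B: delta (east=+0, north=+5); A at (east=5, north=6).
Therefore A relative to D: (east=5, north=6).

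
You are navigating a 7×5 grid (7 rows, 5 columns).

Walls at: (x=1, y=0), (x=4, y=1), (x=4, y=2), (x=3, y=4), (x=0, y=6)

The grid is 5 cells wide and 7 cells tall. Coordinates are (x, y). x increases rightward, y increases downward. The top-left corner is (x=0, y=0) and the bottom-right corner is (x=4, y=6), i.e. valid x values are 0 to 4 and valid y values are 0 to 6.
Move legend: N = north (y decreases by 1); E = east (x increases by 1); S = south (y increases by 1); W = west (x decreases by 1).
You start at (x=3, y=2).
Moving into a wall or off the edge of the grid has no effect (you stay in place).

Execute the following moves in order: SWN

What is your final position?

Start: (x=3, y=2)
  S (south): (x=3, y=2) -> (x=3, y=3)
  W (west): (x=3, y=3) -> (x=2, y=3)
  N (north): (x=2, y=3) -> (x=2, y=2)
Final: (x=2, y=2)

Answer: Final position: (x=2, y=2)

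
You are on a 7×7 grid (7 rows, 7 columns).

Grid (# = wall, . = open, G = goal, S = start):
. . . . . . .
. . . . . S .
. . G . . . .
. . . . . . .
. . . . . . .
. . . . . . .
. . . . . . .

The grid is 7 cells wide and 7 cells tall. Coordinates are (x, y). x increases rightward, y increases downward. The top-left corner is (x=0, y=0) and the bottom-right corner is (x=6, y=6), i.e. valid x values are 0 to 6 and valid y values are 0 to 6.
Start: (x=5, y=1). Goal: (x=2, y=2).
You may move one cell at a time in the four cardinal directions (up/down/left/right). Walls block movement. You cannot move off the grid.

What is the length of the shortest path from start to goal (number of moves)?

Answer: Shortest path length: 4

Derivation:
BFS from (x=5, y=1) until reaching (x=2, y=2):
  Distance 0: (x=5, y=1)
  Distance 1: (x=5, y=0), (x=4, y=1), (x=6, y=1), (x=5, y=2)
  Distance 2: (x=4, y=0), (x=6, y=0), (x=3, y=1), (x=4, y=2), (x=6, y=2), (x=5, y=3)
  Distance 3: (x=3, y=0), (x=2, y=1), (x=3, y=2), (x=4, y=3), (x=6, y=3), (x=5, y=4)
  Distance 4: (x=2, y=0), (x=1, y=1), (x=2, y=2), (x=3, y=3), (x=4, y=4), (x=6, y=4), (x=5, y=5)  <- goal reached here
One shortest path (4 moves): (x=5, y=1) -> (x=4, y=1) -> (x=3, y=1) -> (x=2, y=1) -> (x=2, y=2)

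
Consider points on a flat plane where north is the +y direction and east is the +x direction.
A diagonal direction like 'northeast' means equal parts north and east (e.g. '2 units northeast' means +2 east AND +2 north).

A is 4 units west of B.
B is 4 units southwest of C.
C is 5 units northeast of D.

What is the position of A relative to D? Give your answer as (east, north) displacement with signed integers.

Place D at the origin (east=0, north=0).
  C is 5 units northeast of D: delta (east=+5, north=+5); C at (east=5, north=5).
  B is 4 units southwest of C: delta (east=-4, north=-4); B at (east=1, north=1).
  A is 4 units west of B: delta (east=-4, north=+0); A at (east=-3, north=1).
Therefore A relative to D: (east=-3, north=1).

Answer: A is at (east=-3, north=1) relative to D.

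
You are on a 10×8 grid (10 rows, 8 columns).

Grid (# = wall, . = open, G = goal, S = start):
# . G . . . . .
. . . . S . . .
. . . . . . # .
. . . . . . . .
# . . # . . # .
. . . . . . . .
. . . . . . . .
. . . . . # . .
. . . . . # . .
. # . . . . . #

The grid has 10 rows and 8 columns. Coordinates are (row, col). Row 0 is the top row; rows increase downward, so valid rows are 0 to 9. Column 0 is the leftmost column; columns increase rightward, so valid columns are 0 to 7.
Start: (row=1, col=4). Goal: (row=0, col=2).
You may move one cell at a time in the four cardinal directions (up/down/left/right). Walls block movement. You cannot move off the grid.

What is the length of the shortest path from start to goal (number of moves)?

BFS from (row=1, col=4) until reaching (row=0, col=2):
  Distance 0: (row=1, col=4)
  Distance 1: (row=0, col=4), (row=1, col=3), (row=1, col=5), (row=2, col=4)
  Distance 2: (row=0, col=3), (row=0, col=5), (row=1, col=2), (row=1, col=6), (row=2, col=3), (row=2, col=5), (row=3, col=4)
  Distance 3: (row=0, col=2), (row=0, col=6), (row=1, col=1), (row=1, col=7), (row=2, col=2), (row=3, col=3), (row=3, col=5), (row=4, col=4)  <- goal reached here
One shortest path (3 moves): (row=1, col=4) -> (row=1, col=3) -> (row=1, col=2) -> (row=0, col=2)

Answer: Shortest path length: 3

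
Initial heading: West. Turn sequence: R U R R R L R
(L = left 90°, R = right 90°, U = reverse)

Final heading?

Start: West
  R (right (90° clockwise)) -> North
  U (U-turn (180°)) -> South
  R (right (90° clockwise)) -> West
  R (right (90° clockwise)) -> North
  R (right (90° clockwise)) -> East
  L (left (90° counter-clockwise)) -> North
  R (right (90° clockwise)) -> East
Final: East

Answer: Final heading: East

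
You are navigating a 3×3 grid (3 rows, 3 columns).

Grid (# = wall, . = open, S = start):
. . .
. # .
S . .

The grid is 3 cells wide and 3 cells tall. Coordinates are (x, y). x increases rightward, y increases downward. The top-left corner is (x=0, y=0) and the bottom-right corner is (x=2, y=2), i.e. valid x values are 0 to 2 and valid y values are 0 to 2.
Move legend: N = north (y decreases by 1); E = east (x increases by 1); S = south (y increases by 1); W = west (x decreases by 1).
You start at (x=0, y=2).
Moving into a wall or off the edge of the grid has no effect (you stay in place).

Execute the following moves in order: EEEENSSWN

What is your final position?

Start: (x=0, y=2)
  E (east): (x=0, y=2) -> (x=1, y=2)
  E (east): (x=1, y=2) -> (x=2, y=2)
  E (east): blocked, stay at (x=2, y=2)
  E (east): blocked, stay at (x=2, y=2)
  N (north): (x=2, y=2) -> (x=2, y=1)
  S (south): (x=2, y=1) -> (x=2, y=2)
  S (south): blocked, stay at (x=2, y=2)
  W (west): (x=2, y=2) -> (x=1, y=2)
  N (north): blocked, stay at (x=1, y=2)
Final: (x=1, y=2)

Answer: Final position: (x=1, y=2)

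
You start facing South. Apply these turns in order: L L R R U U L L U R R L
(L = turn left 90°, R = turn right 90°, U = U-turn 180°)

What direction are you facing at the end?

Answer: Final heading: West

Derivation:
Start: South
  L (left (90° counter-clockwise)) -> East
  L (left (90° counter-clockwise)) -> North
  R (right (90° clockwise)) -> East
  R (right (90° clockwise)) -> South
  U (U-turn (180°)) -> North
  U (U-turn (180°)) -> South
  L (left (90° counter-clockwise)) -> East
  L (left (90° counter-clockwise)) -> North
  U (U-turn (180°)) -> South
  R (right (90° clockwise)) -> West
  R (right (90° clockwise)) -> North
  L (left (90° counter-clockwise)) -> West
Final: West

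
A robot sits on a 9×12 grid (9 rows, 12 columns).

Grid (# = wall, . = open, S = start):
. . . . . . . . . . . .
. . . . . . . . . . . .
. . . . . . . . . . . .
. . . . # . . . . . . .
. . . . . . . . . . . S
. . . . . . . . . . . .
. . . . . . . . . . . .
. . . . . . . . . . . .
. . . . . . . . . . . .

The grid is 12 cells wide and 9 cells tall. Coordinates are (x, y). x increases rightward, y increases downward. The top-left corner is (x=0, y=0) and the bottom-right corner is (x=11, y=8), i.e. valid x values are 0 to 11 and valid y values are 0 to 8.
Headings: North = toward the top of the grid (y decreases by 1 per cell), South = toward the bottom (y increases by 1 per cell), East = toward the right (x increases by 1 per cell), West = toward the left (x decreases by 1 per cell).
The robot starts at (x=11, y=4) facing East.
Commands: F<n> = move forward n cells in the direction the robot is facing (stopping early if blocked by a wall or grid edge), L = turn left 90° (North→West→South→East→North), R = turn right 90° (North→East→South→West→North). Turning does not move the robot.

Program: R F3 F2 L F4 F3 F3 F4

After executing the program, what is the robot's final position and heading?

Start: (x=11, y=4), facing East
  R: turn right, now facing South
  F3: move forward 3, now at (x=11, y=7)
  F2: move forward 1/2 (blocked), now at (x=11, y=8)
  L: turn left, now facing East
  F4: move forward 0/4 (blocked), now at (x=11, y=8)
  F3: move forward 0/3 (blocked), now at (x=11, y=8)
  F3: move forward 0/3 (blocked), now at (x=11, y=8)
  F4: move forward 0/4 (blocked), now at (x=11, y=8)
Final: (x=11, y=8), facing East

Answer: Final position: (x=11, y=8), facing East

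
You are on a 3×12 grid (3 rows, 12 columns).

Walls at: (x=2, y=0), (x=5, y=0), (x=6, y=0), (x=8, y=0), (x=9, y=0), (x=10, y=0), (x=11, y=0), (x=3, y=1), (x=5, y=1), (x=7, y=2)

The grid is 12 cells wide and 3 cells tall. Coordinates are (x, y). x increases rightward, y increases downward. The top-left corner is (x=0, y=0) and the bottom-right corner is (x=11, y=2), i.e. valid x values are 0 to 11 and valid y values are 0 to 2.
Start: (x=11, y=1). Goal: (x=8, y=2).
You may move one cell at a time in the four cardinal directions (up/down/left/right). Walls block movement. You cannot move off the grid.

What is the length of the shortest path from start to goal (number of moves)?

BFS from (x=11, y=1) until reaching (x=8, y=2):
  Distance 0: (x=11, y=1)
  Distance 1: (x=10, y=1), (x=11, y=2)
  Distance 2: (x=9, y=1), (x=10, y=2)
  Distance 3: (x=8, y=1), (x=9, y=2)
  Distance 4: (x=7, y=1), (x=8, y=2)  <- goal reached here
One shortest path (4 moves): (x=11, y=1) -> (x=10, y=1) -> (x=9, y=1) -> (x=8, y=1) -> (x=8, y=2)

Answer: Shortest path length: 4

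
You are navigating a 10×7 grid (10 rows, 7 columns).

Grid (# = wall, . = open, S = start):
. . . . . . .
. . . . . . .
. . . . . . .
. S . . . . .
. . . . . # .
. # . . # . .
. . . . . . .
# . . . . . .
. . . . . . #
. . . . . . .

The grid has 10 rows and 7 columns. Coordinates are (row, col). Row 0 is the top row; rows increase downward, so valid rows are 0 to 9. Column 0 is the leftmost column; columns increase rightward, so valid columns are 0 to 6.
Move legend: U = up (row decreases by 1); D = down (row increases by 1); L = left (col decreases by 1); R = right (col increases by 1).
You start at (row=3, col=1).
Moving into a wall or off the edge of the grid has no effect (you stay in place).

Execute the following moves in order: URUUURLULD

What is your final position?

Answer: Final position: (row=1, col=1)

Derivation:
Start: (row=3, col=1)
  U (up): (row=3, col=1) -> (row=2, col=1)
  R (right): (row=2, col=1) -> (row=2, col=2)
  U (up): (row=2, col=2) -> (row=1, col=2)
  U (up): (row=1, col=2) -> (row=0, col=2)
  U (up): blocked, stay at (row=0, col=2)
  R (right): (row=0, col=2) -> (row=0, col=3)
  L (left): (row=0, col=3) -> (row=0, col=2)
  U (up): blocked, stay at (row=0, col=2)
  L (left): (row=0, col=2) -> (row=0, col=1)
  D (down): (row=0, col=1) -> (row=1, col=1)
Final: (row=1, col=1)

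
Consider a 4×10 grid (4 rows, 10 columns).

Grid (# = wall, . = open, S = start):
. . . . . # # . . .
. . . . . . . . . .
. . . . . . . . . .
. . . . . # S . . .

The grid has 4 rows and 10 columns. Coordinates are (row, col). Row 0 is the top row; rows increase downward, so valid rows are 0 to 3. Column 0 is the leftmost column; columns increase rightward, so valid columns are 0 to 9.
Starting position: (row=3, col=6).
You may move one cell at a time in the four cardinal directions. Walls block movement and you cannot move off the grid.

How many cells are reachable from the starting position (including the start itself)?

Answer: Reachable cells: 37

Derivation:
BFS flood-fill from (row=3, col=6):
  Distance 0: (row=3, col=6)
  Distance 1: (row=2, col=6), (row=3, col=7)
  Distance 2: (row=1, col=6), (row=2, col=5), (row=2, col=7), (row=3, col=8)
  Distance 3: (row=1, col=5), (row=1, col=7), (row=2, col=4), (row=2, col=8), (row=3, col=9)
  Distance 4: (row=0, col=7), (row=1, col=4), (row=1, col=8), (row=2, col=3), (row=2, col=9), (row=3, col=4)
  Distance 5: (row=0, col=4), (row=0, col=8), (row=1, col=3), (row=1, col=9), (row=2, col=2), (row=3, col=3)
  Distance 6: (row=0, col=3), (row=0, col=9), (row=1, col=2), (row=2, col=1), (row=3, col=2)
  Distance 7: (row=0, col=2), (row=1, col=1), (row=2, col=0), (row=3, col=1)
  Distance 8: (row=0, col=1), (row=1, col=0), (row=3, col=0)
  Distance 9: (row=0, col=0)
Total reachable: 37 (grid has 37 open cells total)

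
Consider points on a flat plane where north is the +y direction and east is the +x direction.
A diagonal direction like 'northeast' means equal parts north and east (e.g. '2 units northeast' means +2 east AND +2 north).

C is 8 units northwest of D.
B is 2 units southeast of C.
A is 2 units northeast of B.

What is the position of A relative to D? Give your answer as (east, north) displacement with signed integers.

Place D at the origin (east=0, north=0).
  C is 8 units northwest of D: delta (east=-8, north=+8); C at (east=-8, north=8).
  B is 2 units southeast of C: delta (east=+2, north=-2); B at (east=-6, north=6).
  A is 2 units northeast of B: delta (east=+2, north=+2); A at (east=-4, north=8).
Therefore A relative to D: (east=-4, north=8).

Answer: A is at (east=-4, north=8) relative to D.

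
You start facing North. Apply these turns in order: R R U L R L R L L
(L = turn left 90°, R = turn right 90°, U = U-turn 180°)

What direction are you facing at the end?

Answer: Final heading: South

Derivation:
Start: North
  R (right (90° clockwise)) -> East
  R (right (90° clockwise)) -> South
  U (U-turn (180°)) -> North
  L (left (90° counter-clockwise)) -> West
  R (right (90° clockwise)) -> North
  L (left (90° counter-clockwise)) -> West
  R (right (90° clockwise)) -> North
  L (left (90° counter-clockwise)) -> West
  L (left (90° counter-clockwise)) -> South
Final: South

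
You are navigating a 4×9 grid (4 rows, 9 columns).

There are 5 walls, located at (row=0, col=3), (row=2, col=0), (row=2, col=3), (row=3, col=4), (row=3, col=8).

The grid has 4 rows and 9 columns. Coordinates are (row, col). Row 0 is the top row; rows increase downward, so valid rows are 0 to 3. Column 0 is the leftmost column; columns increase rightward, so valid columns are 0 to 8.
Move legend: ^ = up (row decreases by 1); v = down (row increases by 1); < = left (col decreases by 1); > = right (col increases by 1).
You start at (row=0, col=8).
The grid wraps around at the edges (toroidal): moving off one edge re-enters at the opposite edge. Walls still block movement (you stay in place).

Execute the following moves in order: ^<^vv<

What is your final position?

Start: (row=0, col=8)
  ^ (up): blocked, stay at (row=0, col=8)
  < (left): (row=0, col=8) -> (row=0, col=7)
  ^ (up): (row=0, col=7) -> (row=3, col=7)
  v (down): (row=3, col=7) -> (row=0, col=7)
  v (down): (row=0, col=7) -> (row=1, col=7)
  < (left): (row=1, col=7) -> (row=1, col=6)
Final: (row=1, col=6)

Answer: Final position: (row=1, col=6)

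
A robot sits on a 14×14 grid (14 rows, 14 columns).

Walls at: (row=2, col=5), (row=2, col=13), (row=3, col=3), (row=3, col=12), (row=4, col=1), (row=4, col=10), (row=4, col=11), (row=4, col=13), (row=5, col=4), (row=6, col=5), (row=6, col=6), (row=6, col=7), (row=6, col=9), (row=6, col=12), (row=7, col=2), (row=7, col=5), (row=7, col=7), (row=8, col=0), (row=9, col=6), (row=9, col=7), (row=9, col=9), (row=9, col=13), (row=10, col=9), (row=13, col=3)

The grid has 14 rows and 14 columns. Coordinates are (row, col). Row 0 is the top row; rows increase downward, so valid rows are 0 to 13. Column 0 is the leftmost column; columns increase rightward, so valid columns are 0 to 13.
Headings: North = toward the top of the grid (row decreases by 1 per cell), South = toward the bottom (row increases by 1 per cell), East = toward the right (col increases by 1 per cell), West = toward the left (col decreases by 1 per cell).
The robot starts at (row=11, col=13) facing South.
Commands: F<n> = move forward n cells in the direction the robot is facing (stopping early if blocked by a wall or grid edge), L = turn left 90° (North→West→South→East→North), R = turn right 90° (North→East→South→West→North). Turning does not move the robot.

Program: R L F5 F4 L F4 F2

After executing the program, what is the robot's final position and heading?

Start: (row=11, col=13), facing South
  R: turn right, now facing West
  L: turn left, now facing South
  F5: move forward 2/5 (blocked), now at (row=13, col=13)
  F4: move forward 0/4 (blocked), now at (row=13, col=13)
  L: turn left, now facing East
  F4: move forward 0/4 (blocked), now at (row=13, col=13)
  F2: move forward 0/2 (blocked), now at (row=13, col=13)
Final: (row=13, col=13), facing East

Answer: Final position: (row=13, col=13), facing East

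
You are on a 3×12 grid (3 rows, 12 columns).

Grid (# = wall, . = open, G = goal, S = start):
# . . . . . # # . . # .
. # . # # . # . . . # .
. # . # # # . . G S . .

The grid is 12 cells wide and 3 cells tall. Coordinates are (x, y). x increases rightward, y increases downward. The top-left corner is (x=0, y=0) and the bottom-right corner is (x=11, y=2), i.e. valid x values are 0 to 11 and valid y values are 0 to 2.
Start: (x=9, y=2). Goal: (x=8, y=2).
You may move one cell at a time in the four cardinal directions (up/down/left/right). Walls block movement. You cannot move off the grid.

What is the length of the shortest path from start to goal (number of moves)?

Answer: Shortest path length: 1

Derivation:
BFS from (x=9, y=2) until reaching (x=8, y=2):
  Distance 0: (x=9, y=2)
  Distance 1: (x=9, y=1), (x=8, y=2), (x=10, y=2)  <- goal reached here
One shortest path (1 moves): (x=9, y=2) -> (x=8, y=2)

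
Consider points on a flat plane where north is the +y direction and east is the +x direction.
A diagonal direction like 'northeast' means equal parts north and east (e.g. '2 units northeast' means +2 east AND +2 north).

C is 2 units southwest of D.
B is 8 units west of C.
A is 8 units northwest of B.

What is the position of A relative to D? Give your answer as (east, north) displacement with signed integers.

Answer: A is at (east=-18, north=6) relative to D.

Derivation:
Place D at the origin (east=0, north=0).
  C is 2 units southwest of D: delta (east=-2, north=-2); C at (east=-2, north=-2).
  B is 8 units west of C: delta (east=-8, north=+0); B at (east=-10, north=-2).
  A is 8 units northwest of B: delta (east=-8, north=+8); A at (east=-18, north=6).
Therefore A relative to D: (east=-18, north=6).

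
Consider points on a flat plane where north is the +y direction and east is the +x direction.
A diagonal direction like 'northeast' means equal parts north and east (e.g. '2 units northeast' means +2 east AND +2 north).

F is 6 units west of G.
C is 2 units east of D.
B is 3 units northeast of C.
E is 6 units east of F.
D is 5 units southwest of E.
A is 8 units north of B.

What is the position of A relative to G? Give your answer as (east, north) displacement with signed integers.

Place G at the origin (east=0, north=0).
  F is 6 units west of G: delta (east=-6, north=+0); F at (east=-6, north=0).
  E is 6 units east of F: delta (east=+6, north=+0); E at (east=0, north=0).
  D is 5 units southwest of E: delta (east=-5, north=-5); D at (east=-5, north=-5).
  C is 2 units east of D: delta (east=+2, north=+0); C at (east=-3, north=-5).
  B is 3 units northeast of C: delta (east=+3, north=+3); B at (east=0, north=-2).
  A is 8 units north of B: delta (east=+0, north=+8); A at (east=0, north=6).
Therefore A relative to G: (east=0, north=6).

Answer: A is at (east=0, north=6) relative to G.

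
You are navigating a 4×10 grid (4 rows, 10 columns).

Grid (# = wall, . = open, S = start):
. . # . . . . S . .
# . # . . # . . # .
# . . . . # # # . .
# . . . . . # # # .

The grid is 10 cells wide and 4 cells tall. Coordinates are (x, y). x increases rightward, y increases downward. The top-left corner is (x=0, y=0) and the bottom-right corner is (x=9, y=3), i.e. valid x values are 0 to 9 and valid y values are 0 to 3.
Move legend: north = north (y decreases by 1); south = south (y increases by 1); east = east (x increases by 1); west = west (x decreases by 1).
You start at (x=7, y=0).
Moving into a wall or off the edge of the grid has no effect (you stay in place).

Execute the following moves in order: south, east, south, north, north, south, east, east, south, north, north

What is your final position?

Answer: Final position: (x=7, y=0)

Derivation:
Start: (x=7, y=0)
  south (south): (x=7, y=0) -> (x=7, y=1)
  east (east): blocked, stay at (x=7, y=1)
  south (south): blocked, stay at (x=7, y=1)
  north (north): (x=7, y=1) -> (x=7, y=0)
  north (north): blocked, stay at (x=7, y=0)
  south (south): (x=7, y=0) -> (x=7, y=1)
  east (east): blocked, stay at (x=7, y=1)
  east (east): blocked, stay at (x=7, y=1)
  south (south): blocked, stay at (x=7, y=1)
  north (north): (x=7, y=1) -> (x=7, y=0)
  north (north): blocked, stay at (x=7, y=0)
Final: (x=7, y=0)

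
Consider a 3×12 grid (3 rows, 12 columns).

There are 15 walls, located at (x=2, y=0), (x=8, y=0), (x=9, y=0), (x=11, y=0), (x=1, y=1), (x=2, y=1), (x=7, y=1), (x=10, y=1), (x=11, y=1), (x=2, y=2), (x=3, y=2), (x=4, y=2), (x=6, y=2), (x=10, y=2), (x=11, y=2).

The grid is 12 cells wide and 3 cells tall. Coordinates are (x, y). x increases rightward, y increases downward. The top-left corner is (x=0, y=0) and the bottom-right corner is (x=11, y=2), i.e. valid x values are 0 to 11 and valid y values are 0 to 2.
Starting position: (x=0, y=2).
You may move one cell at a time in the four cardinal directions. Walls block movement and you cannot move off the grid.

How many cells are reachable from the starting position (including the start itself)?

Answer: Reachable cells: 5

Derivation:
BFS flood-fill from (x=0, y=2):
  Distance 0: (x=0, y=2)
  Distance 1: (x=0, y=1), (x=1, y=2)
  Distance 2: (x=0, y=0)
  Distance 3: (x=1, y=0)
Total reachable: 5 (grid has 21 open cells total)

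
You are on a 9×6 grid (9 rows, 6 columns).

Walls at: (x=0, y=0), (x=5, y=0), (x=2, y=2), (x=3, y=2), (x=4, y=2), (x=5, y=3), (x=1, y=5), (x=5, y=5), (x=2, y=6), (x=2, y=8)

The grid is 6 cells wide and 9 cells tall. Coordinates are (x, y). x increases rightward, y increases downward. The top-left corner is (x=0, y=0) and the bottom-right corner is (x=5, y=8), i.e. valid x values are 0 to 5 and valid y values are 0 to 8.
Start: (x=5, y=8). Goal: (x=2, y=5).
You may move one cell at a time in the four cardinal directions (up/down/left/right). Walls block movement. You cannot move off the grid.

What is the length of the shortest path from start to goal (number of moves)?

Answer: Shortest path length: 6

Derivation:
BFS from (x=5, y=8) until reaching (x=2, y=5):
  Distance 0: (x=5, y=8)
  Distance 1: (x=5, y=7), (x=4, y=8)
  Distance 2: (x=5, y=6), (x=4, y=7), (x=3, y=8)
  Distance 3: (x=4, y=6), (x=3, y=7)
  Distance 4: (x=4, y=5), (x=3, y=6), (x=2, y=7)
  Distance 5: (x=4, y=4), (x=3, y=5), (x=1, y=7)
  Distance 6: (x=4, y=3), (x=3, y=4), (x=5, y=4), (x=2, y=5), (x=1, y=6), (x=0, y=7), (x=1, y=8)  <- goal reached here
One shortest path (6 moves): (x=5, y=8) -> (x=4, y=8) -> (x=3, y=8) -> (x=3, y=7) -> (x=3, y=6) -> (x=3, y=5) -> (x=2, y=5)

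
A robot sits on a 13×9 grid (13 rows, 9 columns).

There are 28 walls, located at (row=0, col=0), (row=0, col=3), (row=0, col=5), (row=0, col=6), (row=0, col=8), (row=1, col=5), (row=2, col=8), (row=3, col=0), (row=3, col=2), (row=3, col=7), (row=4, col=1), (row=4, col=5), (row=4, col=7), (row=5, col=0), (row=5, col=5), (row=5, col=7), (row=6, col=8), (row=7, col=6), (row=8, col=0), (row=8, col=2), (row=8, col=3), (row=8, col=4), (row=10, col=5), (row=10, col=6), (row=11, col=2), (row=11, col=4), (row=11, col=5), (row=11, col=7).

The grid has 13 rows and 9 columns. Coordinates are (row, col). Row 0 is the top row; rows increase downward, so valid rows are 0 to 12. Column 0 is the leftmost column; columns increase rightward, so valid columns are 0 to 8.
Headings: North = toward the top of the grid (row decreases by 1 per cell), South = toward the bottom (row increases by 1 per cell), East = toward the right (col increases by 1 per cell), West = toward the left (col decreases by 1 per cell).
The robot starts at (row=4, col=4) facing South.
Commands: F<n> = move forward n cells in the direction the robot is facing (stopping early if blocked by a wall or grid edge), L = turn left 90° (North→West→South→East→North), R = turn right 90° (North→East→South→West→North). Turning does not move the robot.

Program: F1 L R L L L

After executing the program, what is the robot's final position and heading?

Start: (row=4, col=4), facing South
  F1: move forward 1, now at (row=5, col=4)
  L: turn left, now facing East
  R: turn right, now facing South
  L: turn left, now facing East
  L: turn left, now facing North
  L: turn left, now facing West
Final: (row=5, col=4), facing West

Answer: Final position: (row=5, col=4), facing West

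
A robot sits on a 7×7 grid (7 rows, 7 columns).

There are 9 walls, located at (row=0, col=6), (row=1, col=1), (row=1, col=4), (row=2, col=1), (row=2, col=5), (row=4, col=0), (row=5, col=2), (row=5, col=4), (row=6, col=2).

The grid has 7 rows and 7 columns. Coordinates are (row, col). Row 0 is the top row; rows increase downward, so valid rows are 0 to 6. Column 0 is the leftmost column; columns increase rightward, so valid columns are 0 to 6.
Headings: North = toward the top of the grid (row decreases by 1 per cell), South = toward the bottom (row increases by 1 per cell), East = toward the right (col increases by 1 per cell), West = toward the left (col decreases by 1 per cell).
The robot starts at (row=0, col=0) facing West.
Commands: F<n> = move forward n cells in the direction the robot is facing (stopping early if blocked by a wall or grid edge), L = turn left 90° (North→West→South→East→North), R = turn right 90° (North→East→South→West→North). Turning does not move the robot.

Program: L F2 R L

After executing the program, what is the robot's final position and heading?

Start: (row=0, col=0), facing West
  L: turn left, now facing South
  F2: move forward 2, now at (row=2, col=0)
  R: turn right, now facing West
  L: turn left, now facing South
Final: (row=2, col=0), facing South

Answer: Final position: (row=2, col=0), facing South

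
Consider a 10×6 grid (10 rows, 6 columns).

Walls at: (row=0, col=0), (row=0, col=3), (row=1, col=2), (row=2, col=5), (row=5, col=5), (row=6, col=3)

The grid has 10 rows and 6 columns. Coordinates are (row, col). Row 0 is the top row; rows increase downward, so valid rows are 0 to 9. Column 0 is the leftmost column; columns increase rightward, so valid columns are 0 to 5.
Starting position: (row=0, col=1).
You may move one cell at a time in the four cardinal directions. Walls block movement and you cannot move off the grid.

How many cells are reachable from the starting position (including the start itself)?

Answer: Reachable cells: 54

Derivation:
BFS flood-fill from (row=0, col=1):
  Distance 0: (row=0, col=1)
  Distance 1: (row=0, col=2), (row=1, col=1)
  Distance 2: (row=1, col=0), (row=2, col=1)
  Distance 3: (row=2, col=0), (row=2, col=2), (row=3, col=1)
  Distance 4: (row=2, col=3), (row=3, col=0), (row=3, col=2), (row=4, col=1)
  Distance 5: (row=1, col=3), (row=2, col=4), (row=3, col=3), (row=4, col=0), (row=4, col=2), (row=5, col=1)
  Distance 6: (row=1, col=4), (row=3, col=4), (row=4, col=3), (row=5, col=0), (row=5, col=2), (row=6, col=1)
  Distance 7: (row=0, col=4), (row=1, col=5), (row=3, col=5), (row=4, col=4), (row=5, col=3), (row=6, col=0), (row=6, col=2), (row=7, col=1)
  Distance 8: (row=0, col=5), (row=4, col=5), (row=5, col=4), (row=7, col=0), (row=7, col=2), (row=8, col=1)
  Distance 9: (row=6, col=4), (row=7, col=3), (row=8, col=0), (row=8, col=2), (row=9, col=1)
  Distance 10: (row=6, col=5), (row=7, col=4), (row=8, col=3), (row=9, col=0), (row=9, col=2)
  Distance 11: (row=7, col=5), (row=8, col=4), (row=9, col=3)
  Distance 12: (row=8, col=5), (row=9, col=4)
  Distance 13: (row=9, col=5)
Total reachable: 54 (grid has 54 open cells total)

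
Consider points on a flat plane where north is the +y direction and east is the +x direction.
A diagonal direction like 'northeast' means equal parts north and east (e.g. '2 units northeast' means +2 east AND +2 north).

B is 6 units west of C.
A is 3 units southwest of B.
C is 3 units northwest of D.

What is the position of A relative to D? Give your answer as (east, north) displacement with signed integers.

Answer: A is at (east=-12, north=0) relative to D.

Derivation:
Place D at the origin (east=0, north=0).
  C is 3 units northwest of D: delta (east=-3, north=+3); C at (east=-3, north=3).
  B is 6 units west of C: delta (east=-6, north=+0); B at (east=-9, north=3).
  A is 3 units southwest of B: delta (east=-3, north=-3); A at (east=-12, north=0).
Therefore A relative to D: (east=-12, north=0).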